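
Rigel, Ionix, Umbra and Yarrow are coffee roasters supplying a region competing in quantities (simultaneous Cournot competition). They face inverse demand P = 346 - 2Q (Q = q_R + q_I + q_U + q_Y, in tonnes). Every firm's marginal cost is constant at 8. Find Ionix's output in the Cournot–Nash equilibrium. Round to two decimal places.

Each firm earns π_i = (346 - 2Q)q_i - 8q_i.
Setting ∂π_i/∂q_i = 0 with rivals' quantities fixed: 338 - 4q_i - 2·Σ_{j≠i} q_j = 0.
By symmetry each firm produces the same amount; substituting Σ_{j≠i} q_j = 3q_i yields q_i = 338/10 = 169/5.

33.80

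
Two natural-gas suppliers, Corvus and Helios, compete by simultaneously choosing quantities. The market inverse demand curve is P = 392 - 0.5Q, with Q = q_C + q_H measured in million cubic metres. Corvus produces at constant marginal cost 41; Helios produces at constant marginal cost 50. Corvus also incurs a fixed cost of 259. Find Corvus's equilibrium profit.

28541

Corvus's profit: π_C = (392 - 0.5Q)q_C - (41q_C). Setting ∂π_C/∂q_C = 0: 351 - q_C - (1/2)(q_H) = 0.
Helios's first-order condition: 342 - q_H - (1/2)(q_C) = 0.
Best responses: q_C = (351 - (1/2)q_H), q_H = (342 - (1/2)q_C).
Substituting one into the other gives q_C = 240 and q_H = 222.
Price P = 392 - (1/2)·462 = 161.
Corvus's profit: (161 - 41)·240 - 259 = 28541.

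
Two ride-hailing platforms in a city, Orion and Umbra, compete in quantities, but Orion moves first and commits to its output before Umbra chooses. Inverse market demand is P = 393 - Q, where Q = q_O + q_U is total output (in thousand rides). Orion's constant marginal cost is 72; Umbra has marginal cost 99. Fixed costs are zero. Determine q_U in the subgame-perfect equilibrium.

Solve by backward induction. Given q_O, the follower Umbra maximises π_U = (393 - q_O - q_U)q_U - 99q_U.
Setting the follower's marginal profit to zero, 294 - q_O - 2q_U = 0, i.e. q_U = (294 - q_O)/2.
Orion substitutes q_U(q_O) into its own profit: π_O = q_O(393 - q_O - (294 - q_O)/2) - 72q_O = (246 - (1/2)q_O)q_O - 72q_O.
Leader FOC: 174 - q_O = 0, so q_O = 174.
Then q_U = (294 - 174)/2 = 60.

60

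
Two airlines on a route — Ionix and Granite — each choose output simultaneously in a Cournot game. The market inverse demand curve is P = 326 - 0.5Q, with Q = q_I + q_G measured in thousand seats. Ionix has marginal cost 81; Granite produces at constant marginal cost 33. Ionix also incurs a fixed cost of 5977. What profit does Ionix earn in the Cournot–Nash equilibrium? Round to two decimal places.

Ionix's profit: π_I = (326 - 0.5Q)q_I - (81q_I). Setting ∂π_I/∂q_I = 0: 245 - q_I - (1/2)(q_G) = 0.
Granite's profit: π_G = (326 - 0.5Q)q_G - (33q_G). Setting ∂π_G/∂q_G = 0: 293 - q_G - (1/2)(q_I) = 0.
So q_I = (245 - (1/2)q_G) and q_G = (293 - (1/2)q_I).
Substituting one into the other gives q_I = 394/3 and q_G = 682/3.
Price P = 326 - (1/2)·(1076/3) = 440/3.
Ionix's profit: (440/3 - 81)·(394/3) - 5977 = 2647.2222.

2647.22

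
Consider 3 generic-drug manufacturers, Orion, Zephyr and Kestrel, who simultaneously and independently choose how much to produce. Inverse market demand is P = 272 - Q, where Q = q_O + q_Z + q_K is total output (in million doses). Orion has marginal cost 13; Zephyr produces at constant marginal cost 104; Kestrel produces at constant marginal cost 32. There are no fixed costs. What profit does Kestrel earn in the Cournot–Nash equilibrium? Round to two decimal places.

5365.56

Orion's profit: π_O = (272 - Q)q_O - (13q_O). Setting ∂π_O/∂q_O = 0: 259 - 2q_O - (q_Z + q_K) = 0.
Zephyr's first-order condition: 168 - 2q_Z - (q_O + q_K) = 0.
Kestrel's profit: π_K = (272 - Q)q_K - (32q_K). Setting ∂π_K/∂q_K = 0: 240 - 2q_K - (q_O + q_Z) = 0.
Summing all 3 equations gives 667 − 4Q = 0, hence Q = 667/4.
Back-substituting: q_O = (259 − 667/4) = 369/4, q_Z = (168 − 667/4) = 5/4, q_K = (240 − 667/4) = 293/4.
Price P = 272 - 667/4 = 421/4.
Kestrel's profit: (421/4 - 32)·(293/4) = 5365.5625.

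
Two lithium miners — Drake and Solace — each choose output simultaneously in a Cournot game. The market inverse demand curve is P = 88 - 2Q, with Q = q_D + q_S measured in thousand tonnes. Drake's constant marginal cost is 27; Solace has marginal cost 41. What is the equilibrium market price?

Drake's profit: π_D = (88 - 2Q)q_D - (27q_D). Setting ∂π_D/∂q_D = 0: 61 - 4q_D - 2(q_S) = 0.
Solace's profit: π_S = (88 - 2Q)q_S - (41q_S). Setting ∂π_S/∂q_S = 0: 47 - 4q_S - 2(q_D) = 0.
Rearranging gives the reaction functions q_D = (61 - 2q_S)/4 and q_S = (47 - 2q_D)/4.
Solving the pair: q_D = 25/2, q_S = 11/2.
Total output Q = 18, so price P = 88 - 2·18 = 52.

52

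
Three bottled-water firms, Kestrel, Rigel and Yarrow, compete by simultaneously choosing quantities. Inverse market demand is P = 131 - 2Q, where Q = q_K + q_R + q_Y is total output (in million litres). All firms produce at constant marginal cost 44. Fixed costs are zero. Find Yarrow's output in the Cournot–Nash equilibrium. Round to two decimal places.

10.88

Each firm earns π_i = (131 - 2Q)q_i - 44q_i.
First-order condition (treating rivals' output as given): 87 - 4q_i - 2·Σ_{j≠i} q_j = 0.
With identical firms every q_j equals q_i, so Σ_{j≠i} q_j = 2q_i and 87 = 8q_i, giving q_i = 87/8.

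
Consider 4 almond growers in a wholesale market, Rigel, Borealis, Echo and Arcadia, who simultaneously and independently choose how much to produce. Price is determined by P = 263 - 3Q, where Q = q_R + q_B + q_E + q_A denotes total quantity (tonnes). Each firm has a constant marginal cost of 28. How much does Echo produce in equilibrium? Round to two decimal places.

15.67

Each firm earns π_i = (263 - 3Q)q_i - 28q_i.
First-order condition (treating rivals' output as given): 235 - 6q_i - 3·Σ_{j≠i} q_j = 0.
With identical firms every q_j equals q_i, so Σ_{j≠i} q_j = 3q_i and 235 = 15q_i, giving q_i = 47/3.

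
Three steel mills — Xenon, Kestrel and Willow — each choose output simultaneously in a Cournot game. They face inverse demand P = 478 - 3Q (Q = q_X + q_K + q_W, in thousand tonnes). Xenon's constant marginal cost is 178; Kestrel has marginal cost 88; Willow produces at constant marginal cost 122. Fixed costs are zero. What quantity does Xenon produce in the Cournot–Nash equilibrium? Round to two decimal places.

Xenon's profit: π_X = (478 - 3Q)q_X - (178q_X). Setting ∂π_X/∂q_X = 0: 300 - 6q_X - 3(q_K + q_W) = 0.
Kestrel's first-order condition: 390 - 6q_K - 3(q_X + q_W) = 0.
Willow's first-order condition: 356 - 6q_W - 3(q_X + q_K) = 0.
Adding the 3 first-order conditions: 1046 − 12Q = 0, so Q = 523/6.
Back-substituting: q_X = (300 − 523/2)/3 = 77/6, q_K = (390 − 523/2)/3 = 257/6, q_W = (356 − 523/2)/3 = 63/2.

12.83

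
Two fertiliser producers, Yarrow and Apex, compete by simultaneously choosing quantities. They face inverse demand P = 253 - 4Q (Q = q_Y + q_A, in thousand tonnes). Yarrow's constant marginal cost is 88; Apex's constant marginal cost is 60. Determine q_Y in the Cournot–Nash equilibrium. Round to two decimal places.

11.42

Yarrow's profit: π_Y = (253 - 4Q)q_Y - (88q_Y). Setting ∂π_Y/∂q_Y = 0: 165 - 8q_Y - 4(q_A) = 0.
Apex's profit: π_A = (253 - 4Q)q_A - (60q_A). Setting ∂π_A/∂q_A = 0: 193 - 8q_A - 4(q_Y) = 0.
Best responses: q_Y = (165 - 4q_A)/8, q_A = (193 - 4q_Y)/8.
Substituting one into the other gives q_Y = 137/12 and q_A = 221/12.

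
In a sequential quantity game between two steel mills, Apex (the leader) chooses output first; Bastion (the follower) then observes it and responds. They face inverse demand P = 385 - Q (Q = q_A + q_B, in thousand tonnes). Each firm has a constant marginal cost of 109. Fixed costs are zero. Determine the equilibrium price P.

Solve by backward induction. Given q_A, the follower Bastion maximises π_B = (385 - q_A - q_B)q_B - 109q_B.
∂π_B/∂q_B = 276 - q_A - 2q_B = 0 gives the reaction function q_B = (276 - q_A)/2.
The leader anticipates this reaction. Substituting into P = 385 - Q gives P = 247 - (1/2)q_A, so π_A = (247 - (1/2)q_A)q_A - 109q_A.
The leader's first-order condition 138 - q_A = 0 yields q_A = 138.
Then q_B = (276 - 138)/2 = 69.
Total output Q = 207, so price P = 385 - 207 = 178.

178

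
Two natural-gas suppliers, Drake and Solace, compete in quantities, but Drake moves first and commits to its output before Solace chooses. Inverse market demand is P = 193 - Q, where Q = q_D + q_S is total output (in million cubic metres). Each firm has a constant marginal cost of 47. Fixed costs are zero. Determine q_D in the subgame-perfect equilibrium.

Solve by backward induction. Given q_D, the follower Solace maximises π_S = (193 - q_D - q_S)q_S - 47q_S.
Setting the follower's marginal profit to zero, 146 - q_D - 2q_S = 0, i.e. q_S = (146 - q_D)/2.
The leader anticipates this reaction. Substituting into P = 193 - Q gives P = 120 - (1/2)q_D, so π_D = (120 - (1/2)q_D)q_D - 47q_D.
Maximising: ∂π_D/∂q_D = 73 - q_D = 0, giving q_D = 73.
Then q_S = (146 - 73)/2 = 73/2.

73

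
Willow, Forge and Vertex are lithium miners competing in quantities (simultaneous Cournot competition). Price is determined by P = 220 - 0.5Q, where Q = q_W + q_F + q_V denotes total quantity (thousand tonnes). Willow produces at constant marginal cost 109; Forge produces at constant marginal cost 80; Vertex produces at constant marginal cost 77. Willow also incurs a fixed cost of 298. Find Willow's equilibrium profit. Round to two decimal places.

14.50

Willow's profit: π_W = (220 - 0.5Q)q_W - (109q_W). Setting ∂π_W/∂q_W = 0: 111 - q_W - (1/2)(q_F + q_V) = 0.
Forge's profit: π_F = (220 - 0.5Q)q_F - (80q_F). Setting ∂π_F/∂q_F = 0: 140 - q_F - (1/2)(q_W + q_V) = 0.
Vertex's first-order condition: 143 - q_V - (1/2)(q_W + q_F) = 0.
Adding the 3 conditions: 394 − Q − Q = 0, i.e. Q = 197.
Back-substituting: q_W = (111 − 197/2)/(1/2) = 25, q_F = (140 − 197/2)/(1/2) = 83, q_V = (143 − 197/2)/(1/2) = 89.
Price P = 220 - (1/2)·197 = 243/2.
Willow's profit: (243/2 - 109)·25 - 298 = 29/2.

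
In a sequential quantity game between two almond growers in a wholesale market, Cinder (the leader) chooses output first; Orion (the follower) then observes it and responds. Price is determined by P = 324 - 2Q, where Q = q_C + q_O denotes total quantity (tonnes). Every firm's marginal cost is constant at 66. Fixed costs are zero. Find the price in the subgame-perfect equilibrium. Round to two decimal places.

Solve by backward induction. Given q_C, the follower Orion maximises π_O = (324 - 2q_C - 2q_O)q_O - 66q_O.
∂π_O/∂q_O = 258 - 2q_C - 4q_O = 0 gives the reaction function q_O = (258 - 2q_C)/4.
Cinder substitutes q_O(q_C) into its own profit: π_C = q_C(324 - 2q_C - (258 - 2q_C)/2) - 66q_C = (195 - q_C)q_C - 66q_C.
Leader FOC: 129 - 2q_C = 0, so q_C = 129/2.
Then q_O = (258 - 2·(129/2))/4 = 129/4.
Total output Q = 387/4, so price P = 324 - 2·(387/4) = 261/2.

130.50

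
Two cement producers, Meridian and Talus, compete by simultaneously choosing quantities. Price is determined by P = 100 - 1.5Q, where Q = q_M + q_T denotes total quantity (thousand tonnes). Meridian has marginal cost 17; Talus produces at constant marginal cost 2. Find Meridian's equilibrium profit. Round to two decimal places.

342.52

Meridian's profit: π_M = (100 - 1.5Q)q_M - (17q_M). Setting ∂π_M/∂q_M = 0: 83 - 3q_M - (3/2)(q_T) = 0.
Talus's first-order condition: 98 - 3q_T - (3/2)(q_M) = 0.
Rearranging gives the reaction functions q_M = (83 - (3/2)q_T)/3 and q_T = (98 - (3/2)q_M)/3.
Substituting one into the other gives q_M = 136/9 and q_T = 226/9.
Price P = 100 - (3/2)·(362/9) = 119/3.
Meridian's profit: (119/3 - 17)·(136/9) = 342.5185.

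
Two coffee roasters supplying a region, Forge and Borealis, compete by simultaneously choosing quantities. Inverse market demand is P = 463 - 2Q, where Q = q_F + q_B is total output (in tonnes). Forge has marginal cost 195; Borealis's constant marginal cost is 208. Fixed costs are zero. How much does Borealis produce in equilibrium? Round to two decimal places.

40.33

Forge's profit: π_F = (463 - 2Q)q_F - (195q_F). Setting ∂π_F/∂q_F = 0: 268 - 4q_F - 2(q_B) = 0.
Borealis's profit: π_B = (463 - 2Q)q_B - (208q_B). Setting ∂π_B/∂q_B = 0: 255 - 4q_B - 2(q_F) = 0.
So q_F = (268 - 2q_B)/4 and q_B = (255 - 2q_F)/4.
Substituting one into the other gives q_F = 281/6 and q_B = 121/3.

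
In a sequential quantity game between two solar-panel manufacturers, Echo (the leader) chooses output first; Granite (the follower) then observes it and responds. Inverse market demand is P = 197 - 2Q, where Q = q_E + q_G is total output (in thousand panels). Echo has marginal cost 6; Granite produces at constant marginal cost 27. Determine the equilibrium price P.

Solve by backward induction. Given q_E, the follower Granite maximises π_G = (197 - 2q_E - 2q_G)q_G - 27q_G.
Setting the follower's marginal profit to zero, 170 - 2q_E - 4q_G = 0, i.e. q_G = (170 - 2q_E)/4.
The leader anticipates this reaction. Substituting into P = 197 - 2Q gives P = 112 - q_E, so π_E = (112 - q_E)q_E - 6q_E.
Leader FOC: 106 - 2q_E = 0, so q_E = 53.
Then q_G = (170 - 2·53)/4 = 16.
Total output Q = 69, so price P = 197 - 2·69 = 59.

59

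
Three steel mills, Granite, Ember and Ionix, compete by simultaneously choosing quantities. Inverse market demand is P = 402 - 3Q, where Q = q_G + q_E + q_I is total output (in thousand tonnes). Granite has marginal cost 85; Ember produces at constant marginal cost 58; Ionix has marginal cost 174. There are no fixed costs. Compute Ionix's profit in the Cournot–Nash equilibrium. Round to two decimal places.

11.02

Granite's profit: π_G = (402 - 3Q)q_G - (85q_G). Setting ∂π_G/∂q_G = 0: 317 - 6q_G - 3(q_E + q_I) = 0.
Ember's first-order condition: 344 - 6q_E - 3(q_G + q_I) = 0.
Ionix's profit: π_I = (402 - 3Q)q_I - (174q_I). Setting ∂π_I/∂q_I = 0: 228 - 6q_I - 3(q_G + q_E) = 0.
Adding the 3 first-order conditions: 889 − 12Q = 0, so Q = 889/12.
Back-substituting: q_G = (317 − 889/4)/3 = 379/12, q_E = (344 − 889/4)/3 = 487/12, q_I = (228 − 889/4)/3 = 23/12.
Price P = 402 - 3·(889/12) = 719/4.
Ionix's profit: (719/4 - 174)·(23/12) = 529/48.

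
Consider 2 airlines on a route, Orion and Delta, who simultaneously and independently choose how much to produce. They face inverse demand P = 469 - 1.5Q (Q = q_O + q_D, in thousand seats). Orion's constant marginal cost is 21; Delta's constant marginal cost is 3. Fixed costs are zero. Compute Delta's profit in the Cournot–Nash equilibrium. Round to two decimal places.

Orion's profit: π_O = (469 - 1.5Q)q_O - (21q_O). Setting ∂π_O/∂q_O = 0: 448 - 3q_O - (3/2)(q_D) = 0.
Delta's first-order condition: 466 - 3q_D - (3/2)(q_O) = 0.
Rearranging gives the reaction functions q_O = (448 - (3/2)q_D)/3 and q_D = (466 - (3/2)q_O)/3.
Substituting one into the other gives q_O = 860/9 and q_D = 968/9.
Price P = 469 - (3/2)·(1828/9) = 493/3.
Delta's profit: (493/3 - 3)·(968/9) = 17352.2963.

17352.30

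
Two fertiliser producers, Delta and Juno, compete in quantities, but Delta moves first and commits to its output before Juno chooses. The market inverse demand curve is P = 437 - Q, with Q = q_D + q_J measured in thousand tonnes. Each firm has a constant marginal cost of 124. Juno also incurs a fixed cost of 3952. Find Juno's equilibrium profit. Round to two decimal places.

Solve by backward induction. Given q_D, the follower Juno maximises π_J = (437 - q_D - q_J)q_J - 124q_J.
∂π_J/∂q_J = 313 - q_D - 2q_J = 0 gives the reaction function q_J = (313 - q_D)/2.
Delta substitutes q_J(q_D) into its own profit: π_D = q_D(437 - q_D - (313 - q_D)/2) - 124q_D = (561/2 - (1/2)q_D)q_D - 124q_D.
Maximising: ∂π_D/∂q_D = 313/2 - q_D = 0, giving q_D = 313/2.
Then q_J = (313 - 313/2)/2 = 313/4.
Price P = 437 - 939/4 = 809/4.
Juno's profit: (809/4 - 124)·(313/4) - 3952 = 2171.0625.

2171.06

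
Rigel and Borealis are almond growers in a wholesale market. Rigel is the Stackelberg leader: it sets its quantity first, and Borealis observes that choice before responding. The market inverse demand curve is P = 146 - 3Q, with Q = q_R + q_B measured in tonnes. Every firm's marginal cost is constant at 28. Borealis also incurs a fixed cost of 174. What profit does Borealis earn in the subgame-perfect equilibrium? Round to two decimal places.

116.08

Solve by backward induction. Given q_R, the follower Borealis maximises π_B = (146 - 3q_R - 3q_B)q_B - 28q_B.
∂π_B/∂q_B = 118 - 3q_R - 6q_B = 0 gives the reaction function q_B = (118 - 3q_R)/6.
The leader anticipates this reaction. Substituting into P = 146 - 3Q gives P = 87 - (3/2)q_R, so π_R = (87 - (3/2)q_R)q_R - 28q_R.
The leader's first-order condition 59 - 3q_R = 0 yields q_R = 59/3.
Then q_B = (118 - 3·(59/3))/6 = 59/6.
Price P = 146 - 3·(59/2) = 115/2.
Borealis's profit: (115/2 - 28)·(59/6) - 174 = 1393/12.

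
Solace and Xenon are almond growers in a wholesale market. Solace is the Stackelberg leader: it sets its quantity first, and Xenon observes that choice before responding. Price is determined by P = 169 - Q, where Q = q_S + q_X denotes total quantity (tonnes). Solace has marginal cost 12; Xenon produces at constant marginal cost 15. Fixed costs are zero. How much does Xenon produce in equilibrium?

Solve by backward induction. Given q_S, the follower Xenon maximises π_X = (169 - q_S - q_X)q_X - 15q_X.
Follower FOC: 154 - q_S - 2q_X = 0, so q_X(q_S) = (154 - q_S)/2.
Solace substitutes q_X(q_S) into its own profit: π_S = q_S(169 - q_S - (154 - q_S)/2) - 12q_S = (92 - (1/2)q_S)q_S - 12q_S.
Leader FOC: 80 - q_S = 0, so q_S = 80.
Then q_X = (154 - 80)/2 = 37.

37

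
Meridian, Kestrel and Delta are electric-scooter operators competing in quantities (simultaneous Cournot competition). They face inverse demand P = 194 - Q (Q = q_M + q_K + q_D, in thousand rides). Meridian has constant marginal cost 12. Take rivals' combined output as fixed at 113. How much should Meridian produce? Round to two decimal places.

34.50

With rivals' combined output fixed at 113, Meridian's profit is π_M = (194 - 113 - q_M)q_M - (12q_M) = (81 - q_M)q_M - (12q_M).
∂π_M/∂q_M = 69 - 2q_M = 0, so q_M = 69/2.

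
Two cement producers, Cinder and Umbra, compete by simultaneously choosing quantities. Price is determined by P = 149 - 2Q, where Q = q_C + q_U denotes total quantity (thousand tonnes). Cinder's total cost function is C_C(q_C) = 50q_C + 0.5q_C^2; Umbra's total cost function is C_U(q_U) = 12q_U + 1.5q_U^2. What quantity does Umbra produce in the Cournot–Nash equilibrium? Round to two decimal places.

15.71

Cinder's profit: π_C = (149 - 2Q)q_C - (50q_C + (1/2)q_C²). Setting ∂π_C/∂q_C = 0: 99 - 5q_C - 2(q_U) = 0.
Umbra's first-order condition: 137 - 7q_U - 2(q_C) = 0.
Best responses: q_C = (99 - 2q_U)/5, q_U = (137 - 2q_C)/7.
Solving the pair: q_C = 419/31, q_U = 487/31.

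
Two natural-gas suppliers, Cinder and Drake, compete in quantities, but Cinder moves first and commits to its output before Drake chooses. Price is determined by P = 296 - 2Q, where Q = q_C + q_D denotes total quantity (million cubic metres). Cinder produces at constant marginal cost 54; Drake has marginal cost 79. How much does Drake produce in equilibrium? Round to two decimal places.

20.88

Solve by backward induction. Given q_C, the follower Drake maximises π_D = (296 - 2q_C - 2q_D)q_D - 79q_D.
Follower FOC: 217 - 2q_C - 4q_D = 0, so q_D(q_C) = (217 - 2q_C)/4.
Cinder substitutes q_D(q_C) into its own profit: π_C = q_C(296 - 2q_C - (217 - 2q_C)/2) - 54q_C = (375/2 - q_C)q_C - 54q_C.
Maximising: ∂π_C/∂q_C = 267/2 - 2q_C = 0, giving q_C = 267/4.
Then q_D = (217 - 2·(267/4))/4 = 167/8.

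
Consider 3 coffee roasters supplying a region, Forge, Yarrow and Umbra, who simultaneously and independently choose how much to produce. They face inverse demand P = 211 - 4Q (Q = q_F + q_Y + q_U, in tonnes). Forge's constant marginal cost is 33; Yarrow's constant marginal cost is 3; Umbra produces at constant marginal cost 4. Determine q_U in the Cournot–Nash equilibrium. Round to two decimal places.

Forge's profit: π_F = (211 - 4Q)q_F - (33q_F). Setting ∂π_F/∂q_F = 0: 178 - 8q_F - 4(q_Y + q_U) = 0.
Yarrow's profit: π_Y = (211 - 4Q)q_Y - (3q_Y). Setting ∂π_Y/∂q_Y = 0: 208 - 8q_Y - 4(q_F + q_U) = 0.
Umbra's profit: π_U = (211 - 4Q)q_U - (4q_U). Setting ∂π_U/∂q_U = 0: 207 - 8q_U - 4(q_F + q_Y) = 0.
Adding the 3 first-order conditions: 593 − 16Q = 0, so Q = 593/16.
Back-substituting: q_F = (178 − 593/4)/4 = 119/16, q_Y = (208 − 593/4)/4 = 239/16, q_U = (207 − 593/4)/4 = 235/16.

14.69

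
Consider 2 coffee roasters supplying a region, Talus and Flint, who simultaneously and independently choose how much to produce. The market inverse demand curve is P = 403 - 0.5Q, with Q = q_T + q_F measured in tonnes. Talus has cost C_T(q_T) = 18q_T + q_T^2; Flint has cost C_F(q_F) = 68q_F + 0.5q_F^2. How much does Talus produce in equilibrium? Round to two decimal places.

104.78

Talus's profit: π_T = (403 - 0.5Q)q_T - (18q_T + q_T²). Setting ∂π_T/∂q_T = 0: 385 - 3q_T - (1/2)(q_F) = 0.
Flint's profit: π_F = (403 - 0.5Q)q_F - (68q_F + (1/2)q_F²). Setting ∂π_F/∂q_F = 0: 335 - 2q_F - (1/2)(q_T) = 0.
Best responses: q_T = (385 - (1/2)q_F)/3, q_F = (335 - (1/2)q_T)/2.
Solving the pair: q_T = 104.7826, q_F = 141.3043.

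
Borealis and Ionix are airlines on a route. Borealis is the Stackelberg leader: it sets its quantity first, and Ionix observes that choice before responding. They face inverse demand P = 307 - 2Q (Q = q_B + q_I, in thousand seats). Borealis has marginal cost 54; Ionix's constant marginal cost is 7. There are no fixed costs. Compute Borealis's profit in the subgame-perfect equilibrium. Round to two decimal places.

Solve by backward induction. Given q_B, the follower Ionix maximises π_I = (307 - 2q_B - 2q_I)q_I - 7q_I.
Setting the follower's marginal profit to zero, 300 - 2q_B - 4q_I = 0, i.e. q_I = (300 - 2q_B)/4.
Borealis substitutes q_I(q_B) into its own profit: π_B = q_B(307 - 2q_B - (300 - 2q_B)/2) - 54q_B = (157 - q_B)q_B - 54q_B.
Leader FOC: 103 - 2q_B = 0, so q_B = 103/2.
Then q_I = (300 - 2·(103/2))/4 = 197/4.
Price P = 307 - 2·(403/4) = 211/2.
Borealis's profit: (211/2 - 54)·(103/2) = 2652.2500.

2652.25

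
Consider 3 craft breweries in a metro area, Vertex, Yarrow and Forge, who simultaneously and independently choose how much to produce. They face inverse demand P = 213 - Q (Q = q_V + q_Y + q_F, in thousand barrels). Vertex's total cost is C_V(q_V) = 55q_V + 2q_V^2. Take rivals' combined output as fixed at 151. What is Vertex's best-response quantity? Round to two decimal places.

With rivals' combined output fixed at 151, Vertex's profit is π_V = (213 - 151 - q_V)q_V - (55q_V + 2q_V²) = (62 - q_V)q_V - (55q_V + 2q_V²).
∂π_V/∂q_V = 7 - 6q_V = 0, so q_V = 7/6.

1.17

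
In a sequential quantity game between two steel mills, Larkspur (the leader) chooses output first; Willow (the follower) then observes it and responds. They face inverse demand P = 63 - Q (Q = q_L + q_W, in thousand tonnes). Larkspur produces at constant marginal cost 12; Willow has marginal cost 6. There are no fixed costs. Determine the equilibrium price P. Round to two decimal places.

23.25

The follower Willow best-responds to any q_L: π_W = (63 - Q)q_W - 6q_W.
Setting the follower's marginal profit to zero, 57 - q_L - 2q_W = 0, i.e. q_W = (57 - q_L)/2.
The leader anticipates this reaction. Substituting into P = 63 - Q gives P = 69/2 - (1/2)q_L, so π_L = (69/2 - (1/2)q_L)q_L - 12q_L.
Maximising: ∂π_L/∂q_L = 45/2 - q_L = 0, giving q_L = 45/2.
Then q_W = (57 - 45/2)/2 = 69/4.
Total output Q = 159/4, so price P = 63 - 159/4 = 93/4.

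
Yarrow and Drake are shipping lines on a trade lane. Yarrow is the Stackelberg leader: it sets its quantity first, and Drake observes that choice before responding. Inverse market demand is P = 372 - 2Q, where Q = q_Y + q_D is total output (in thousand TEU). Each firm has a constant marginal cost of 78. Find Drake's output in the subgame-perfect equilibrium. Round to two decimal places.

36.75

The follower Drake best-responds to any q_Y: π_D = (372 - 2Q)q_D - 78q_D.
Follower FOC: 294 - 2q_Y - 4q_D = 0, so q_D(q_Y) = (294 - 2q_Y)/4.
Yarrow substitutes q_D(q_Y) into its own profit: π_Y = q_Y(372 - 2q_Y - (294 - 2q_Y)/2) - 78q_Y = (225 - q_Y)q_Y - 78q_Y.
The leader's first-order condition 147 - 2q_Y = 0 yields q_Y = 147/2.
Then q_D = (294 - 2·(147/2))/4 = 147/4.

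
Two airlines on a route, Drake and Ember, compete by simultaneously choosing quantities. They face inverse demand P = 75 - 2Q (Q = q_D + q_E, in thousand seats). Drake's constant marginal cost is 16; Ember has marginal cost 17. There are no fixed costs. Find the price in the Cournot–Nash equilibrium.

36

Drake's profit: π_D = (75 - 2Q)q_D - (16q_D). Setting ∂π_D/∂q_D = 0: 59 - 4q_D - 2(q_E) = 0.
Ember's profit: π_E = (75 - 2Q)q_E - (17q_E). Setting ∂π_E/∂q_E = 0: 58 - 4q_E - 2(q_D) = 0.
Rearranging gives the reaction functions q_D = (59 - 2q_E)/4 and q_E = (58 - 2q_D)/4.
Substituting one into the other gives q_D = 10 and q_E = 19/2.
Total output Q = 39/2, so price P = 75 - 2·(39/2) = 36.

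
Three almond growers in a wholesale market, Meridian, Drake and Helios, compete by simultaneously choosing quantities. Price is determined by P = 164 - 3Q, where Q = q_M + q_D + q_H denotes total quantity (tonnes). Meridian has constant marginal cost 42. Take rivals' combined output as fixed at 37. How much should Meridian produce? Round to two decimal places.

1.83

With rivals' combined output fixed at 37, Meridian's profit is π_M = (164 - 3·37 - 3q_M)q_M - (42q_M) = (53 - 3q_M)q_M - (42q_M).
∂π_M/∂q_M = 11 - 6q_M = 0, so q_M = 11/6.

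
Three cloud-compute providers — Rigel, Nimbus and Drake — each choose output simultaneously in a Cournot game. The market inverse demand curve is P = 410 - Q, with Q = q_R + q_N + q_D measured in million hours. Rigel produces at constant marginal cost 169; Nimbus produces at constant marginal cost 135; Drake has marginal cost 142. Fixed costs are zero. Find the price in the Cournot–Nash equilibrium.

Rigel's profit: π_R = (410 - Q)q_R - (169q_R). Setting ∂π_R/∂q_R = 0: 241 - 2q_R - (q_N + q_D) = 0.
Nimbus's profit: π_N = (410 - Q)q_N - (135q_N). Setting ∂π_N/∂q_N = 0: 275 - 2q_N - (q_R + q_D) = 0.
Drake's profit: π_D = (410 - Q)q_D - (142q_D). Setting ∂π_D/∂q_D = 0: 268 - 2q_D - (q_R + q_N) = 0.
Adding the 3 conditions: 784 − 2Q − 2Q = 0, i.e. Q = 196.
Back-substituting: q_R = (241 − 196) = 45, q_N = (275 − 196) = 79, q_D = (268 − 196) = 72.
Total output Q = 196, so price P = 410 - 196 = 214.

214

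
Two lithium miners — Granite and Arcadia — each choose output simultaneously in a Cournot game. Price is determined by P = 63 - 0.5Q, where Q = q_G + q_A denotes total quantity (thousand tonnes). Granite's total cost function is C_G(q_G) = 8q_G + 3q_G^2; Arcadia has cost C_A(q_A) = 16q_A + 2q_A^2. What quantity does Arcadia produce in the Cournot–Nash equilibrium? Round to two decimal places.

Granite's profit: π_G = (63 - 0.5Q)q_G - (8q_G + 3q_G²). Setting ∂π_G/∂q_G = 0: 55 - 7q_G - (1/2)(q_A) = 0.
Arcadia's profit: π_A = (63 - 0.5Q)q_A - (16q_A + 2q_A²). Setting ∂π_A/∂q_A = 0: 47 - 5q_A - (1/2)(q_G) = 0.
Best responses: q_G = (55 - (1/2)q_A)/7, q_A = (47 - (1/2)q_G)/5.
Solving the pair: q_G = 1006/139, q_A = 1206/139.

8.68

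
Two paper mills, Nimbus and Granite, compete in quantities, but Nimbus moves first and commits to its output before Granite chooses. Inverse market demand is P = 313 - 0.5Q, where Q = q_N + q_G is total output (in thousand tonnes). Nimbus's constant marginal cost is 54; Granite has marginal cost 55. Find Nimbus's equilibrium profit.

Solve by backward induction. Given q_N, the follower Granite maximises π_G = (313 - (1/2)q_N - (1/2)q_G)q_G - 55q_G.
Setting the follower's marginal profit to zero, 258 - (1/2)q_N - q_G = 0, i.e. q_G = (258 - (1/2)q_N).
Nimbus substitutes q_G(q_N) into its own profit: π_N = q_N(313 - (1/2)q_N - (258 - (1/2)q_N)/2) - 54q_N = (184 - (1/4)q_N)q_N - 54q_N.
Leader FOC: 130 - (1/2)q_N = 0, so q_N = 260.
Then q_G = (258 - (1/2)·260) = 128.
Price P = 313 - (1/2)·388 = 119.
Nimbus's profit: (119 - 54)·260 = 16900.

16900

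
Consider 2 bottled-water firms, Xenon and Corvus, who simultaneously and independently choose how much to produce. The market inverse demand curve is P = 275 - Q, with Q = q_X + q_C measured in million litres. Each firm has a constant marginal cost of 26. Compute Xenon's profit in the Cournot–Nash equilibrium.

A representative firm's profit is π_i = q_i(275 - Q) - 26q_i.
First-order condition (treating rivals' output as given): 249 - 2q_i - q_j = 0.
With identical firms every q_j equals q_i, so q_j = q_i and 249 = 3q_i, giving q_i = 83.
Price P = 275 - 166 = 109.
Xenon's profit: (109 - 26)·83 = 6889.

6889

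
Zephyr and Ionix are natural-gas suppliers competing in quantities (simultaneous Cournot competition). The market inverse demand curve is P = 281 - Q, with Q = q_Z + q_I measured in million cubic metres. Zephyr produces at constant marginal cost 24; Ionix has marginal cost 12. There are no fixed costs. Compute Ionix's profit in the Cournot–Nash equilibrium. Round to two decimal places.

Zephyr's profit: π_Z = (281 - Q)q_Z - (24q_Z). Setting ∂π_Z/∂q_Z = 0: 257 - 2q_Z - (q_I) = 0.
Ionix's profit: π_I = (281 - Q)q_I - (12q_I). Setting ∂π_I/∂q_I = 0: 269 - 2q_I - (q_Z) = 0.
Rearranging gives the reaction functions q_Z = (257 - q_I)/2 and q_I = (269 - q_Z)/2.
Substituting one into the other gives q_Z = 245/3 and q_I = 281/3.
Price P = 281 - 526/3 = 317/3.
Ionix's profit: (317/3 - 12)·(281/3) = 8773.4444.

8773.44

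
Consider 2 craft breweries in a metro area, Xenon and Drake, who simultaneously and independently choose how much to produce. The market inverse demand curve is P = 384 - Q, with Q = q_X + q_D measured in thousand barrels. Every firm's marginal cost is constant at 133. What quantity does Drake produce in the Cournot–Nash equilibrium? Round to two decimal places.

83.67

Each firm earns π_i = (384 - Q)q_i - 133q_i.
First-order condition (treating rivals' output as given): 251 - 2q_i - q_j = 0.
By symmetry each firm produces the same amount; substituting q_j = q_i yields q_i = 251/3.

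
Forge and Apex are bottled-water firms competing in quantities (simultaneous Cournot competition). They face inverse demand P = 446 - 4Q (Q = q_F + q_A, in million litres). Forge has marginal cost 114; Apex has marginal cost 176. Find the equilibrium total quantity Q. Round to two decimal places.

Forge's profit: π_F = (446 - 4Q)q_F - (114q_F). Setting ∂π_F/∂q_F = 0: 332 - 8q_F - 4(q_A) = 0.
Apex's profit: π_A = (446 - 4Q)q_A - (176q_A). Setting ∂π_A/∂q_A = 0: 270 - 8q_A - 4(q_F) = 0.
Rearranging gives the reaction functions q_F = (332 - 4q_A)/8 and q_A = (270 - 4q_F)/8.
Substituting one into the other gives q_F = 197/6 and q_A = 52/3.
Total output Q = 197/6 + 52/3 = 301/6.

50.17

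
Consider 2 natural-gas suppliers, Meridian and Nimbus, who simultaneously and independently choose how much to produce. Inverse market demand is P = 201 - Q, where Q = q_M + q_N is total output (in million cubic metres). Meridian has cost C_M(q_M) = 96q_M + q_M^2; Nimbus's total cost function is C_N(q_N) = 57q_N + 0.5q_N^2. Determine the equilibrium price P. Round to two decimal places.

142.64

Meridian's profit: π_M = (201 - Q)q_M - (96q_M + q_M²). Setting ∂π_M/∂q_M = 0: 105 - 4q_M - (q_N) = 0.
Nimbus's profit: π_N = (201 - Q)q_N - (57q_N + (1/2)q_N²). Setting ∂π_N/∂q_N = 0: 144 - 3q_N - (q_M) = 0.
Best responses: q_M = (105 - q_N)/4, q_N = (144 - q_M)/3.
Solving the pair: q_M = 171/11, q_N = 471/11.
Total output Q = 642/11, so price P = 201 - 642/11 = 1569/11.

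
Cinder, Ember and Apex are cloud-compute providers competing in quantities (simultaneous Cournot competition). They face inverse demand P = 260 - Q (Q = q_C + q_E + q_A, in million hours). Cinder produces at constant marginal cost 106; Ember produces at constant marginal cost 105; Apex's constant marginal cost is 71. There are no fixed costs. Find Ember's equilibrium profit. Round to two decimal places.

930.25

Cinder's profit: π_C = (260 - Q)q_C - (106q_C). Setting ∂π_C/∂q_C = 0: 154 - 2q_C - (q_E + q_A) = 0.
Ember's first-order condition: 155 - 2q_E - (q_C + q_A) = 0.
Apex's first-order condition: 189 - 2q_A - (q_C + q_E) = 0.
Adding the 3 first-order conditions: 498 − 4Q = 0, so Q = 249/2.
Back-substituting: q_C = (154 − 249/2) = 59/2, q_E = (155 − 249/2) = 61/2, q_A = (189 − 249/2) = 129/2.
Price P = 260 - 249/2 = 271/2.
Ember's profit: (271/2 - 105)·(61/2) = 930.2500.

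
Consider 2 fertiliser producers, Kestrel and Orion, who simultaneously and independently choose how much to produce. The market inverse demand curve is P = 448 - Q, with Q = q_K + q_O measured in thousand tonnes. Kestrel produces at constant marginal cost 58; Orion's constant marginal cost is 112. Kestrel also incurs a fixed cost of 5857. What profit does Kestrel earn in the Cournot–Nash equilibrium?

Kestrel's profit: π_K = (448 - Q)q_K - (58q_K). Setting ∂π_K/∂q_K = 0: 390 - 2q_K - (q_O) = 0.
Orion's first-order condition: 336 - 2q_O - (q_K) = 0.
So q_K = (390 - q_O)/2 and q_O = (336 - q_K)/2.
Substituting one into the other gives q_K = 148 and q_O = 94.
Price P = 448 - 242 = 206.
Kestrel's profit: (206 - 58)·148 - 5857 = 16047.

16047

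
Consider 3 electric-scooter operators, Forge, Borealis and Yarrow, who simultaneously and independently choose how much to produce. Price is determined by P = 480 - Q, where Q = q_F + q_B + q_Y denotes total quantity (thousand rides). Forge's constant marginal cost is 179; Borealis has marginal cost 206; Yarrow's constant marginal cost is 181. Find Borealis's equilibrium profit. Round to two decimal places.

Forge's profit: π_F = (480 - Q)q_F - (179q_F). Setting ∂π_F/∂q_F = 0: 301 - 2q_F - (q_B + q_Y) = 0.
Borealis's profit: π_B = (480 - Q)q_B - (206q_B). Setting ∂π_B/∂q_B = 0: 274 - 2q_B - (q_F + q_Y) = 0.
Yarrow's profit: π_Y = (480 - Q)q_Y - (181q_Y). Setting ∂π_Y/∂q_Y = 0: 299 - 2q_Y - (q_F + q_B) = 0.
Summing all 3 equations gives 874 − 4Q = 0, hence Q = 437/2.
Back-substituting: q_F = (301 − 437/2) = 165/2, q_B = (274 − 437/2) = 111/2, q_Y = (299 − 437/2) = 161/2.
Price P = 480 - 437/2 = 523/2.
Borealis's profit: (523/2 - 206)·(111/2) = 3080.2500.

3080.25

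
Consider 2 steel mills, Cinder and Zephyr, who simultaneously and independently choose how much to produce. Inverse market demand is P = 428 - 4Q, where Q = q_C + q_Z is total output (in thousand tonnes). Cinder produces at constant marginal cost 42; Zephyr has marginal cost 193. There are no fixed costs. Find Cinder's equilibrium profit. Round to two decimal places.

8010.25

Cinder's profit: π_C = (428 - 4Q)q_C - (42q_C). Setting ∂π_C/∂q_C = 0: 386 - 8q_C - 4(q_Z) = 0.
Zephyr's profit: π_Z = (428 - 4Q)q_Z - (193q_Z). Setting ∂π_Z/∂q_Z = 0: 235 - 8q_Z - 4(q_C) = 0.
Rearranging gives the reaction functions q_C = (386 - 4q_Z)/8 and q_Z = (235 - 4q_C)/8.
Substituting one into the other gives q_C = 179/4 and q_Z = 7.
Price P = 428 - 4·(207/4) = 221.
Cinder's profit: (221 - 42)·(179/4) = 8010.2500.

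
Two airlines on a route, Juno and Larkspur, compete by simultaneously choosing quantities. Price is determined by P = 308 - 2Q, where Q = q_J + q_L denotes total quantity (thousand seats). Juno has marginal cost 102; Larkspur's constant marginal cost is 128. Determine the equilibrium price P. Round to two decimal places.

179.33

Juno's profit: π_J = (308 - 2Q)q_J - (102q_J). Setting ∂π_J/∂q_J = 0: 206 - 4q_J - 2(q_L) = 0.
Larkspur's profit: π_L = (308 - 2Q)q_L - (128q_L). Setting ∂π_L/∂q_L = 0: 180 - 4q_L - 2(q_J) = 0.
Best responses: q_J = (206 - 2q_L)/4, q_L = (180 - 2q_J)/4.
Substituting one into the other gives q_J = 116/3 and q_L = 77/3.
Total output Q = 193/3, so price P = 308 - 2·(193/3) = 538/3.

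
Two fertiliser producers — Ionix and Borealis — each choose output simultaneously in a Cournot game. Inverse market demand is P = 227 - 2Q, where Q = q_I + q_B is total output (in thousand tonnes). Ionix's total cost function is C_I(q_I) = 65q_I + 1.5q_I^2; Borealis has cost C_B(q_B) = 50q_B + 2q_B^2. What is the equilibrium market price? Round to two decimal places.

Ionix's profit: π_I = (227 - 2Q)q_I - (65q_I + (3/2)q_I²). Setting ∂π_I/∂q_I = 0: 162 - 7q_I - 2(q_B) = 0.
Borealis's profit: π_B = (227 - 2Q)q_B - (50q_B + 2q_B²). Setting ∂π_B/∂q_B = 0: 177 - 8q_B - 2(q_I) = 0.
Rearranging gives the reaction functions q_I = (162 - 2q_B)/7 and q_B = (177 - 2q_I)/8.
Solving the pair: q_I = 471/26, q_B = 915/52.
Total output Q = 1857/52, so price P = 227 - 2·(1857/52) = 155.5769.

155.58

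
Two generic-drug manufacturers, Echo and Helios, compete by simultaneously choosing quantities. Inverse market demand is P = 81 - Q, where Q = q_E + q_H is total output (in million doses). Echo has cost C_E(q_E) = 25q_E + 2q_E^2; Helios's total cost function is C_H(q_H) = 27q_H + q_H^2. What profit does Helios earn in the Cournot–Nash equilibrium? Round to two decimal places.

271.55

Echo's profit: π_E = (81 - Q)q_E - (25q_E + 2q_E²). Setting ∂π_E/∂q_E = 0: 56 - 6q_E - (q_H) = 0.
Helios's first-order condition: 54 - 4q_H - (q_E) = 0.
So q_E = (56 - q_H)/6 and q_H = (54 - q_E)/4.
Solving the pair: q_E = 170/23, q_H = 268/23.
Price P = 81 - 438/23 = 1425/23.
Helios's profit: (1425/23)·(268/23) - 27·(268/23) - (268/23)² = 271.5463.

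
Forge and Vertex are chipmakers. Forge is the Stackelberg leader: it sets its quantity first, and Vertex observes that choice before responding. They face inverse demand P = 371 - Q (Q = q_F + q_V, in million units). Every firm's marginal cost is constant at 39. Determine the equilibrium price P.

122

Solve by backward induction. Given q_F, the follower Vertex maximises π_V = (371 - q_F - q_V)q_V - 39q_V.
Setting the follower's marginal profit to zero, 332 - q_F - 2q_V = 0, i.e. q_V = (332 - q_F)/2.
The leader anticipates this reaction. Substituting into P = 371 - Q gives P = 205 - (1/2)q_F, so π_F = (205 - (1/2)q_F)q_F - 39q_F.
Leader FOC: 166 - q_F = 0, so q_F = 166.
Then q_V = (332 - 166)/2 = 83.
Total output Q = 249, so price P = 371 - 249 = 122.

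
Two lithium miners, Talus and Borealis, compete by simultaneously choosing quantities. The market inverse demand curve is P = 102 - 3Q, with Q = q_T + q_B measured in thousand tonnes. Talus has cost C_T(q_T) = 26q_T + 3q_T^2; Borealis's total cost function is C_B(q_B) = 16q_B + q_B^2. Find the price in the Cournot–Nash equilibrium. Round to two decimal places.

Talus's profit: π_T = (102 - 3Q)q_T - (26q_T + 3q_T²). Setting ∂π_T/∂q_T = 0: 76 - 12q_T - 3(q_B) = 0.
Borealis's first-order condition: 86 - 8q_B - 3(q_T) = 0.
So q_T = (76 - 3q_B)/12 and q_B = (86 - 3q_T)/8.
Solving the pair: q_T = 350/87, q_B = 268/29.
Total output Q = 1154/87, so price P = 102 - 3·(1154/87) = 1804/29.

62.21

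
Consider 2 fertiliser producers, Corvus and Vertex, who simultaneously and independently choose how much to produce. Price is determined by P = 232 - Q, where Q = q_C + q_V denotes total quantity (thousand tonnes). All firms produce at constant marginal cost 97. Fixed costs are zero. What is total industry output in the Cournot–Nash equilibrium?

90

Each firm earns π_i = (232 - Q)q_i - 97q_i.
Setting ∂π_i/∂q_i = 0 with rivals' quantities fixed: 135 - 2q_i - q_j = 0.
By symmetry each firm produces the same amount; substituting q_j = q_i yields q_i = 135/3 = 45.
Total output Q = 45 + 45 = 90.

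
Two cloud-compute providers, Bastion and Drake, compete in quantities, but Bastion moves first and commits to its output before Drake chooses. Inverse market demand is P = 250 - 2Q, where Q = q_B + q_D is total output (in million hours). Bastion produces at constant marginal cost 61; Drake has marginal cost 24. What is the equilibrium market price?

The follower Drake best-responds to any q_B: π_D = (250 - 2Q)q_D - 24q_D.
∂π_D/∂q_D = 226 - 2q_B - 4q_D = 0 gives the reaction function q_D = (226 - 2q_B)/4.
The leader anticipates this reaction. Substituting into P = 250 - 2Q gives P = 137 - q_B, so π_B = (137 - q_B)q_B - 61q_B.
The leader's first-order condition 76 - 2q_B = 0 yields q_B = 38.
Then q_D = (226 - 2·38)/4 = 75/2.
Total output Q = 151/2, so price P = 250 - 2·(151/2) = 99.

99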